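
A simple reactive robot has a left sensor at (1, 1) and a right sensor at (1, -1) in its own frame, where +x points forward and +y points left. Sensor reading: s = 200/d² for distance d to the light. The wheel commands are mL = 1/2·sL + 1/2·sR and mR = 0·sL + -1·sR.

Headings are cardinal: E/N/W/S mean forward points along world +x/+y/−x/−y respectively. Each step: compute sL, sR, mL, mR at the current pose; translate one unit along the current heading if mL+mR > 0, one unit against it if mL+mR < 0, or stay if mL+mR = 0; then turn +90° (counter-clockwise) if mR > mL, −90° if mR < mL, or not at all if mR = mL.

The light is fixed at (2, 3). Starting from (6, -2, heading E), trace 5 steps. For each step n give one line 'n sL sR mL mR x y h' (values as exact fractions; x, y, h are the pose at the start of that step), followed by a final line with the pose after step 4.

n=0: pose=(6,-2,E); sL=200/41, sR=200/61; mL=10200/2501, mR=-200/61; mL+mR=2000/2501 → advance +1; mR−mL=-18400/2501 → turn -1·90°
n=1: pose=(7,-2,S); sL=25/9, sR=50/13; mL=775/234, mR=-50/13; mL+mR=-125/234 → advance -1; mR−mL=-1675/234 → turn -1·90°
n=2: pose=(7,-1,W); sL=200/41, sR=8; mL=264/41, mR=-8; mL+mR=-64/41 → advance -1; mR−mL=-592/41 → turn -1·90°
n=3: pose=(8,-1,N); sL=100/17, sR=100/29; mL=2300/493, mR=-100/29; mL+mR=600/493 → advance +1; mR−mL=-4000/493 → turn -1·90°
n=4: pose=(8,0,E); sL=200/53, sR=40/13; mL=2360/689, mR=-40/13; mL+mR=240/689 → advance +1; mR−mL=-4480/689 → turn -1·90°

0 200/41 200/61 10200/2501 -200/61 6 -2 E
1 25/9 50/13 775/234 -50/13 7 -2 S
2 200/41 8 264/41 -8 7 -1 W
3 100/17 100/29 2300/493 -100/29 8 -1 N
4 200/53 40/13 2360/689 -40/13 8 0 E
final 9 0 S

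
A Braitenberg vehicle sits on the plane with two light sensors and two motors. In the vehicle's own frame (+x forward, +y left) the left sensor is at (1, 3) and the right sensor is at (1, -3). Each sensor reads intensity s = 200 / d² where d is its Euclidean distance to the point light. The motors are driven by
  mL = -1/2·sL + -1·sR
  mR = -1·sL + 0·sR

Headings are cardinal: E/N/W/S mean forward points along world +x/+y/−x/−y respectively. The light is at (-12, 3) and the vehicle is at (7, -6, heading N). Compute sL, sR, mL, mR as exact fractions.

5/8 50/137 -1485/2192 -5/8

left sensor world pos  = (4, -5); dL² = 320
right sensor world pos = (10, -5); dR² = 548
sL = 200/320 = 5/8
sR = 200/548 = 50/137
mL = -1/2·sL + -1·sR = -1485/2192
mR = -1·sL + 0·sR = -5/8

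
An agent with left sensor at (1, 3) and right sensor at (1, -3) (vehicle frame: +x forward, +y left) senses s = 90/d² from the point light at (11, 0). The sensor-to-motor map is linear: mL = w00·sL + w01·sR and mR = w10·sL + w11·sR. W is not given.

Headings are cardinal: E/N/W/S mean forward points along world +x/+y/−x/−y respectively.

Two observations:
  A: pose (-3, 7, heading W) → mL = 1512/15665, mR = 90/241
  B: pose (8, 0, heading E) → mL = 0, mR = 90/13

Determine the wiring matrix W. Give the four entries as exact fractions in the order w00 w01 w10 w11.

1 -1 1 0

obs A: pose=(-3,7,W) → sL=90/241, sR=18/65, mL=1512/15665, mR=90/241
obs B: pose=(8,0,E) → sL=90/13, sR=90/13, mL=0, mR=90/13
sensor matrix S = [[90/241, 18/65], [90/13, 90/13]]; det S = 27216/40729
solve [mL_A; mL_B] = S·[w00; w01] and [mR_A; mR_B] = S·[w10; w11]:
  w00 = 1, w01 = -1, w10 = 1, w11 = 0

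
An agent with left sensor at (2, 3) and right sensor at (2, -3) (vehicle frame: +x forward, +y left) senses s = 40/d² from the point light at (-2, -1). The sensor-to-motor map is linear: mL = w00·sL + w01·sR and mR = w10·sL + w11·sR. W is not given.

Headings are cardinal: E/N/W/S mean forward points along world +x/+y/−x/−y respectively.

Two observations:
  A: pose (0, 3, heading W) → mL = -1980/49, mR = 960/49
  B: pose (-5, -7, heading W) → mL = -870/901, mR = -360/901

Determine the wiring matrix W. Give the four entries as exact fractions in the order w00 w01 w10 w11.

obs A: pose=(0,3,W) → sL=40, sR=40/49, mL=-1980/49, mR=960/49
obs B: pose=(-5,-7,W) → sL=20/53, sR=20/17, mL=-870/901, mR=-360/901
sensor matrix S = [[40, 40/49], [20/53, 20/17]]; det S = 2064000/44149
solve [mL_A; mL_B] = S·[w00; w01] and [mR_A; mR_B] = S·[w10; w11]:
  w00 = -1, w01 = -1/2, w10 = 1/2, w11 = -1/2

-1 -1/2 1/2 -1/2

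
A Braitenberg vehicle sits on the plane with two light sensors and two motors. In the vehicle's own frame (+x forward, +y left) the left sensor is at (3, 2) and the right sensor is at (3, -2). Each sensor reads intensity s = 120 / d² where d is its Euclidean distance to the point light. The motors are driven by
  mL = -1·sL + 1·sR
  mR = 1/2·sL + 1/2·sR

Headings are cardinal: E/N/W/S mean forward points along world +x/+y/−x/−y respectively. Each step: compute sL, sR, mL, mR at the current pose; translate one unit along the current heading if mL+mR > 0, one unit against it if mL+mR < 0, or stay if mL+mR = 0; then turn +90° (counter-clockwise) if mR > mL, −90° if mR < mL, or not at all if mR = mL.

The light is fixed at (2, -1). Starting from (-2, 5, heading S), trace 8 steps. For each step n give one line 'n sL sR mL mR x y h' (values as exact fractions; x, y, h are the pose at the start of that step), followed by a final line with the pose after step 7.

n=0: pose=(-2,5,S); sL=120/13, sR=8/3; mL=-256/39, mR=232/39; mL+mR=-8/13 → advance -1; mR−mL=488/39 → turn +1·90°
n=1: pose=(-2,6,E); sL=60/41, sR=60/13; mL=1680/533, mR=1620/533; mL+mR=3300/533 → advance +1; mR−mL=-60/533 → turn -1·90°
n=2: pose=(-1,6,S); sL=120/17, sR=120/41; mL=-2880/697, mR=3480/697; mL+mR=600/697 → advance +1; mR−mL=6360/697 → turn +1·90°
n=3: pose=(-1,5,E); sL=15/8, sR=15/2; mL=45/8, mR=75/16; mL+mR=165/16 → advance +1; mR−mL=-15/16 → turn -1·90°
n=4: pose=(0,5,S); sL=40/3, sR=24/5; mL=-128/15, mR=136/15; mL+mR=8/15 → advance +1; mR−mL=88/5 → turn +1·90°
n=5: pose=(0,4,E); sL=12/5, sR=12; mL=48/5, mR=36/5; mL+mR=84/5 → advance +1; mR−mL=-12/5 → turn -1·90°
n=6: pose=(1,4,S); sL=24, sR=120/13; mL=-192/13, mR=216/13; mL+mR=24/13 → advance +1; mR−mL=408/13 → turn +1·90°
n=7: pose=(1,3,E); sL=3, sR=15; mL=12, mR=9; mL+mR=21 → advance +1; mR−mL=-3 → turn -1·90°

0 120/13 8/3 -256/39 232/39 -2 5 S
1 60/41 60/13 1680/533 1620/533 -2 6 E
2 120/17 120/41 -2880/697 3480/697 -1 6 S
3 15/8 15/2 45/8 75/16 -1 5 E
4 40/3 24/5 -128/15 136/15 0 5 S
5 12/5 12 48/5 36/5 0 4 E
6 24 120/13 -192/13 216/13 1 4 S
7 3 15 12 9 1 3 E
final 2 3 S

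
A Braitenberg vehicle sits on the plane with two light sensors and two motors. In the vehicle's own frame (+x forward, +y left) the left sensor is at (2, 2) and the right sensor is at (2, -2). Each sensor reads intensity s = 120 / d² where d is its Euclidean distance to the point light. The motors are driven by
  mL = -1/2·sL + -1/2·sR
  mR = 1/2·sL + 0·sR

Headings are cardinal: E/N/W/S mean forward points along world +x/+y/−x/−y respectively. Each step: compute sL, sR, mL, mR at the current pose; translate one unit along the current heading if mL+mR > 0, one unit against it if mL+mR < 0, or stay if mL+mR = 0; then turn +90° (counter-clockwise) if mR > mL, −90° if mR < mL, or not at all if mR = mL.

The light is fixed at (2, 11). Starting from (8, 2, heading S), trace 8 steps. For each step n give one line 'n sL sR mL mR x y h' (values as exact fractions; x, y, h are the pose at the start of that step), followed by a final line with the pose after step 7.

0 24/37 120/137 -3864/5069 12/37 8 2 S
1 6/5 30/41 -198/205 3/5 8 3 E
2 8/3 24/17 -104/51 4/3 7 3 N
3 12/13 60/29 -564/377 6/13 7 2 W
4 24/37 120/137 -3864/5069 12/37 8 2 S
5 6/5 30/41 -198/205 3/5 8 3 E
6 8/3 24/17 -104/51 4/3 7 3 N
7 12/13 60/29 -564/377 6/13 7 2 W
final 8 2 S

n=0: pose=(8,2,S); sL=24/37, sR=120/137; mL=-3864/5069, mR=12/37; mL+mR=-60/137 → advance -1; mR−mL=5508/5069 → turn +1·90°
n=1: pose=(8,3,E); sL=6/5, sR=30/41; mL=-198/205, mR=3/5; mL+mR=-15/41 → advance -1; mR−mL=321/205 → turn +1·90°
n=2: pose=(7,3,N); sL=8/3, sR=24/17; mL=-104/51, mR=4/3; mL+mR=-12/17 → advance -1; mR−mL=172/51 → turn +1·90°
n=3: pose=(7,2,W); sL=12/13, sR=60/29; mL=-564/377, mR=6/13; mL+mR=-30/29 → advance -1; mR−mL=738/377 → turn +1·90°
n=4: pose=(8,2,S); sL=24/37, sR=120/137; mL=-3864/5069, mR=12/37; mL+mR=-60/137 → advance -1; mR−mL=5508/5069 → turn +1·90°
n=5: pose=(8,3,E); sL=6/5, sR=30/41; mL=-198/205, mR=3/5; mL+mR=-15/41 → advance -1; mR−mL=321/205 → turn +1·90°
n=6: pose=(7,3,N); sL=8/3, sR=24/17; mL=-104/51, mR=4/3; mL+mR=-12/17 → advance -1; mR−mL=172/51 → turn +1·90°
n=7: pose=(7,2,W); sL=12/13, sR=60/29; mL=-564/377, mR=6/13; mL+mR=-30/29 → advance -1; mR−mL=738/377 → turn +1·90°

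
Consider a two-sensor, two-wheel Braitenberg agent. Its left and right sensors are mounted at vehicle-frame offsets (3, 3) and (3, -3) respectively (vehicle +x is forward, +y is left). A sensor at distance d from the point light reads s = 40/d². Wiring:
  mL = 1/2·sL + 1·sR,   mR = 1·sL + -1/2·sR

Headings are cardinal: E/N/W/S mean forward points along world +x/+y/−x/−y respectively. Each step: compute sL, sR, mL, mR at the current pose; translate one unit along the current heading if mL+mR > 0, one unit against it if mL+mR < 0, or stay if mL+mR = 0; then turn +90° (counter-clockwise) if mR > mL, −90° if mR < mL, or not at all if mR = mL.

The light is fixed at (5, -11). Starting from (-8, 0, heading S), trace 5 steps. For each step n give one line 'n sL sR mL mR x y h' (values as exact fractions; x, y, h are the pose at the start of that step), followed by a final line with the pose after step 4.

n=0: pose=(-8,0,S); sL=10/41, sR=1/8; mL=81/328, mR=119/656; mL+mR=281/656 → advance +1; mR−mL=-43/656 → turn -1·90°
n=1: pose=(-8,-1,W); sL=8/61, sR=8/85; mL=828/5185, mR=436/5185; mL+mR=1264/5185 → advance +1; mR−mL=-392/5185 → turn -1·90°
n=2: pose=(-9,-1,N); sL=20/229, sR=4/29; mL=1206/6641, mR=122/6641; mL+mR=1328/6641 → advance +1; mR−mL=-1084/6641 → turn -1·90°
n=3: pose=(-9,0,E); sL=40/317, sR=8/37; mL=3276/11729, mR=212/11729; mL+mR=3488/11729 → advance +1; mR−mL=-3064/11729 → turn -1·90°
n=4: pose=(-8,0,S); sL=10/41, sR=1/8; mL=81/328, mR=119/656; mL+mR=281/656 → advance +1; mR−mL=-43/656 → turn -1·90°

0 10/41 1/8 81/328 119/656 -8 0 S
1 8/61 8/85 828/5185 436/5185 -8 -1 W
2 20/229 4/29 1206/6641 122/6641 -9 -1 N
3 40/317 8/37 3276/11729 212/11729 -9 0 E
4 10/41 1/8 81/328 119/656 -8 0 S
final -8 -1 W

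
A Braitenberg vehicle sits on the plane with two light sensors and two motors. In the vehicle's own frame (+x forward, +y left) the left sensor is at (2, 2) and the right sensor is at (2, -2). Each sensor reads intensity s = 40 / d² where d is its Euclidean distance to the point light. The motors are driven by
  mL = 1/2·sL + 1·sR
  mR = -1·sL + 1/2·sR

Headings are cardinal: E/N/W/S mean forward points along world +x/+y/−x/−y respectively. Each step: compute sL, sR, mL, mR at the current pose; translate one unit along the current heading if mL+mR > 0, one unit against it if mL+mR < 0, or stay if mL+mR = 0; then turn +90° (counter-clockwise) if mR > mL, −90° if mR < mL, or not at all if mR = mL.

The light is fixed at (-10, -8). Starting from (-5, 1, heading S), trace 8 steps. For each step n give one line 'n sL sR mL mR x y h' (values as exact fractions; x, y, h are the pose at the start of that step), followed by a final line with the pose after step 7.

0 20/49 20/29 1270/1421 -90/1421 -5 1 S
1 8/9 40/109 796/981 -692/981 -5 0 W
2 5/13 5/17 215/442 -105/442 -6 0 N
3 40/157 8/17 1596/2669 -52/2669 -6 1 E
4 20/49 20/29 1270/1421 -90/1421 -5 1 S
5 8/9 40/109 796/981 -692/981 -5 0 W
6 5/13 5/17 215/442 -105/442 -6 0 N
7 40/157 8/17 1596/2669 -52/2669 -6 1 E
final -5 1 S

n=0: pose=(-5,1,S); sL=20/49, sR=20/29; mL=1270/1421, mR=-90/1421; mL+mR=1180/1421 → advance +1; mR−mL=-1360/1421 → turn -1·90°
n=1: pose=(-5,0,W); sL=8/9, sR=40/109; mL=796/981, mR=-692/981; mL+mR=104/981 → advance +1; mR−mL=-496/327 → turn -1·90°
n=2: pose=(-6,0,N); sL=5/13, sR=5/17; mL=215/442, mR=-105/442; mL+mR=55/221 → advance +1; mR−mL=-160/221 → turn -1·90°
n=3: pose=(-6,1,E); sL=40/157, sR=8/17; mL=1596/2669, mR=-52/2669; mL+mR=1544/2669 → advance +1; mR−mL=-1648/2669 → turn -1·90°
n=4: pose=(-5,1,S); sL=20/49, sR=20/29; mL=1270/1421, mR=-90/1421; mL+mR=1180/1421 → advance +1; mR−mL=-1360/1421 → turn -1·90°
n=5: pose=(-5,0,W); sL=8/9, sR=40/109; mL=796/981, mR=-692/981; mL+mR=104/981 → advance +1; mR−mL=-496/327 → turn -1·90°
n=6: pose=(-6,0,N); sL=5/13, sR=5/17; mL=215/442, mR=-105/442; mL+mR=55/221 → advance +1; mR−mL=-160/221 → turn -1·90°
n=7: pose=(-6,1,E); sL=40/157, sR=8/17; mL=1596/2669, mR=-52/2669; mL+mR=1544/2669 → advance +1; mR−mL=-1648/2669 → turn -1·90°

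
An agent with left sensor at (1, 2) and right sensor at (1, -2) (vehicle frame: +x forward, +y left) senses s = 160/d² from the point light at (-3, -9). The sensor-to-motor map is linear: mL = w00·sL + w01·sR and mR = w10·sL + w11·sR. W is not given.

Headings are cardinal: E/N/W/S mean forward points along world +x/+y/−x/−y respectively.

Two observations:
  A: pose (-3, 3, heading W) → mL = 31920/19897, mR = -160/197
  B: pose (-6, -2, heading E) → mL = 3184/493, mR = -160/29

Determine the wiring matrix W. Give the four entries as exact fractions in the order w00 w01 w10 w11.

obs A: pose=(-3,3,W) → sL=160/101, sR=160/197, mL=31920/19897, mR=-160/197
obs B: pose=(-6,-2,E) → sL=32/17, sR=160/29, mL=3184/493, mR=-160/29
sensor matrix S = [[160/101, 160/197], [32/17, 160/29]]; det S = 70737920/9809221
solve [mL_A; mL_B] = S·[w00; w01] and [mR_A; mR_B] = S·[w10; w11]:
  w00 = 1/2, w01 = 1, w10 = 0, w11 = -1

1/2 1 0 -1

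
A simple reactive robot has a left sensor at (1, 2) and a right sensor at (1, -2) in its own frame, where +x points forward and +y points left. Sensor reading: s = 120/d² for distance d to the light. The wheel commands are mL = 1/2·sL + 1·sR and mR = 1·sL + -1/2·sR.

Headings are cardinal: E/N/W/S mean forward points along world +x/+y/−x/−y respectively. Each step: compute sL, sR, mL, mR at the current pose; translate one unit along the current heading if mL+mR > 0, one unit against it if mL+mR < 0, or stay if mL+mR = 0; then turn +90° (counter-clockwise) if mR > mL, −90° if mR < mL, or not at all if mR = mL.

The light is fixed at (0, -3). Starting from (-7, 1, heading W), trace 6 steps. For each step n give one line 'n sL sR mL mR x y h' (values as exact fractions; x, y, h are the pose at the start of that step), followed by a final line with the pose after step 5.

n=0: pose=(-7,1,W); sL=30/17, sR=6/5; mL=177/85, mR=99/85; mL+mR=276/85 → advance +1; mR−mL=-78/85 → turn -1·90°
n=1: pose=(-8,1,N); sL=24/25, sR=120/61; mL=3732/1525, mR=-36/1525; mL+mR=3696/1525 → advance +1; mR−mL=-3768/1525 → turn -1·90°
n=2: pose=(-8,2,E); sL=60/49, sR=60/29; mL=3810/1421, mR=270/1421; mL+mR=4080/1421 → advance +1; mR−mL=-3540/1421 → turn -1·90°
n=3: pose=(-7,2,S); sL=120/41, sR=120/97; mL=10740/3977, mR=9180/3977; mL+mR=19920/3977 → advance +1; mR−mL=-1560/3977 → turn -1·90°
n=4: pose=(-7,1,W); sL=30/17, sR=6/5; mL=177/85, mR=99/85; mL+mR=276/85 → advance +1; mR−mL=-78/85 → turn -1·90°
n=5: pose=(-8,1,N); sL=24/25, sR=120/61; mL=3732/1525, mR=-36/1525; mL+mR=3696/1525 → advance +1; mR−mL=-3768/1525 → turn -1·90°

0 30/17 6/5 177/85 99/85 -7 1 W
1 24/25 120/61 3732/1525 -36/1525 -8 1 N
2 60/49 60/29 3810/1421 270/1421 -8 2 E
3 120/41 120/97 10740/3977 9180/3977 -7 2 S
4 30/17 6/5 177/85 99/85 -7 1 W
5 24/25 120/61 3732/1525 -36/1525 -8 1 N
final -8 2 E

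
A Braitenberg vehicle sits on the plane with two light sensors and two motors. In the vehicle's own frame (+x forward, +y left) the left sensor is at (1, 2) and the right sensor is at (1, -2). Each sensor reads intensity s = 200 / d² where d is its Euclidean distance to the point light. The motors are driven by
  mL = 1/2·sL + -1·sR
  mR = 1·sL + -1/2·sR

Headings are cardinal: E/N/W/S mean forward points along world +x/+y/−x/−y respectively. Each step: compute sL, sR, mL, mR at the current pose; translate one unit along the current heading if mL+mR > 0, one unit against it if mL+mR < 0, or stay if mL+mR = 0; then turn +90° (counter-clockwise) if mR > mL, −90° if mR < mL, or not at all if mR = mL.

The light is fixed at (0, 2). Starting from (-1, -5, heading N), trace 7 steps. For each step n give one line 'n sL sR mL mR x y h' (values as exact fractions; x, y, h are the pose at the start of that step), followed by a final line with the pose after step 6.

n=0: pose=(-1,-5,N); sL=40/9, sR=200/37; mL=-1060/333, mR=580/333; mL+mR=-160/111 → advance -1; mR−mL=1640/333 → turn +1·90°
n=1: pose=(-1,-6,W); sL=25/13, sR=5; mL=-105/26, mR=-15/26; mL+mR=-60/13 → advance -1; mR−mL=45/13 → turn +1·90°
n=2: pose=(0,-6,S); sL=40/17, sR=40/17; mL=-20/17, mR=20/17; mL+mR=0 → advance +0; mR−mL=40/17 → turn +1·90°
n=3: pose=(0,-6,E); sL=200/37, sR=200/101; mL=2700/3737, mR=16500/3737; mL+mR=19200/3737 → advance +1; mR−mL=13800/3737 → turn +1·90°
n=4: pose=(1,-6,N); sL=4, sR=100/29; mL=-42/29, mR=66/29; mL+mR=24/29 → advance +1; mR−mL=108/29 → turn +1·90°
n=5: pose=(1,-5,W); sL=200/81, sR=8; mL=-548/81, mR=-124/81; mL+mR=-224/27 → advance -1; mR−mL=424/81 → turn +1·90°
n=6: pose=(2,-5,S); sL=5/2, sR=25/8; mL=-15/8, mR=15/16; mL+mR=-15/16 → advance -1; mR−mL=45/16 → turn +1·90°

0 40/9 200/37 -1060/333 580/333 -1 -5 N
1 25/13 5 -105/26 -15/26 -1 -6 W
2 40/17 40/17 -20/17 20/17 0 -6 S
3 200/37 200/101 2700/3737 16500/3737 0 -6 E
4 4 100/29 -42/29 66/29 1 -6 N
5 200/81 8 -548/81 -124/81 1 -5 W
6 5/2 25/8 -15/8 15/16 2 -5 S
final 2 -4 E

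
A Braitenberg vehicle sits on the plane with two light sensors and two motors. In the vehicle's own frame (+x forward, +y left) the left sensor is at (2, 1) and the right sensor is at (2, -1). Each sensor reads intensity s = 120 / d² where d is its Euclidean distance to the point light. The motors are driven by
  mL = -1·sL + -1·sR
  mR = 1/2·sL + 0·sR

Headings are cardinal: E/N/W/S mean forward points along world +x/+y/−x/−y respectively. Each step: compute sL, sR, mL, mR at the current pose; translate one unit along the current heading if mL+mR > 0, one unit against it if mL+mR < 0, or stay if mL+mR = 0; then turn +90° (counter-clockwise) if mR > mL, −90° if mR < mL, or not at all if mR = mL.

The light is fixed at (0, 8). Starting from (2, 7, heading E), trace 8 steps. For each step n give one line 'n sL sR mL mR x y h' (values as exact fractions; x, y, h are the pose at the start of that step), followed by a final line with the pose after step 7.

0 15/2 6 -27/2 15/4 2 7 E
1 120 24 -144 60 1 7 N
2 12 60 -72 6 1 6 W
3 24/5 120/17 -1008/85 12/5 2 6 S
4 15/2 6 -27/2 15/4 2 7 E
5 120 24 -144 60 1 7 N
6 12 60 -72 6 1 6 W
7 24/5 120/17 -1008/85 12/5 2 6 S
final 2 7 E

n=0: pose=(2,7,E); sL=15/2, sR=6; mL=-27/2, mR=15/4; mL+mR=-39/4 → advance -1; mR−mL=69/4 → turn +1·90°
n=1: pose=(1,7,N); sL=120, sR=24; mL=-144, mR=60; mL+mR=-84 → advance -1; mR−mL=204 → turn +1·90°
n=2: pose=(1,6,W); sL=12, sR=60; mL=-72, mR=6; mL+mR=-66 → advance -1; mR−mL=78 → turn +1·90°
n=3: pose=(2,6,S); sL=24/5, sR=120/17; mL=-1008/85, mR=12/5; mL+mR=-804/85 → advance -1; mR−mL=1212/85 → turn +1·90°
n=4: pose=(2,7,E); sL=15/2, sR=6; mL=-27/2, mR=15/4; mL+mR=-39/4 → advance -1; mR−mL=69/4 → turn +1·90°
n=5: pose=(1,7,N); sL=120, sR=24; mL=-144, mR=60; mL+mR=-84 → advance -1; mR−mL=204 → turn +1·90°
n=6: pose=(1,6,W); sL=12, sR=60; mL=-72, mR=6; mL+mR=-66 → advance -1; mR−mL=78 → turn +1·90°
n=7: pose=(2,6,S); sL=24/5, sR=120/17; mL=-1008/85, mR=12/5; mL+mR=-804/85 → advance -1; mR−mL=1212/85 → turn +1·90°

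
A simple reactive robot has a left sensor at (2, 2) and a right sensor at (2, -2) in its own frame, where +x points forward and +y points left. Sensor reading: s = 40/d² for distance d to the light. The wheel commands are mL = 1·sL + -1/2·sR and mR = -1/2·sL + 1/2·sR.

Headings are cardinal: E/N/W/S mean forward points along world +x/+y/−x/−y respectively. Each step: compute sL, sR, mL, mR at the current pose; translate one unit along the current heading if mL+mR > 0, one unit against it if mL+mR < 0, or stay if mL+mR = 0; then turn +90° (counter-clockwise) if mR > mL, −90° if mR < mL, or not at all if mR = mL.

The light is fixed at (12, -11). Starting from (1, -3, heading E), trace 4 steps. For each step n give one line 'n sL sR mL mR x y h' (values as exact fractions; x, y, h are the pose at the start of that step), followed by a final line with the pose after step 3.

n=0: pose=(1,-3,E); sL=40/181, sR=40/117; mL=1060/21177, mR=1280/21177; mL+mR=20/181 → advance +1; mR−mL=220/21177 → turn +1·90°
n=1: pose=(2,-3,N); sL=10/61, sR=10/41; mL=105/2501, mR=100/2501; mL+mR=5/61 → advance +1; mR−mL=-5/2501 → turn -1·90°
n=2: pose=(2,-2,E); sL=8/37, sR=40/113; mL=164/4181, mR=288/4181; mL+mR=4/37 → advance +1; mR−mL=124/4181 → turn +1·90°
n=3: pose=(3,-2,N); sL=20/121, sR=4/17; mL=98/2057, mR=72/2057; mL+mR=10/121 → advance +1; mR−mL=-26/2057 → turn -1·90°

0 40/181 40/117 1060/21177 1280/21177 1 -3 E
1 10/61 10/41 105/2501 100/2501 2 -3 N
2 8/37 40/113 164/4181 288/4181 2 -2 E
3 20/121 4/17 98/2057 72/2057 3 -2 N
final 3 -1 E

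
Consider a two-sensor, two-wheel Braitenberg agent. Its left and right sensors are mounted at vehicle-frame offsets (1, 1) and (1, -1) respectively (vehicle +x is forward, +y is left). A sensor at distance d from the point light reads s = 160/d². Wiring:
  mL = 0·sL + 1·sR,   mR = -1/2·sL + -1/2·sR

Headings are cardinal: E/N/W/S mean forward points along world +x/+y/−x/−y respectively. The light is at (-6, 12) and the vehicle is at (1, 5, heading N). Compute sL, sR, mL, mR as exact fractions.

left sensor world pos  = (0, 6); dL² = 72
right sensor world pos = (2, 6); dR² = 100
sL = 160/72 = 20/9
sR = 160/100 = 8/5
mL = 0·sL + 1·sR = 8/5
mR = -1/2·sL + -1/2·sR = -86/45

20/9 8/5 8/5 -86/45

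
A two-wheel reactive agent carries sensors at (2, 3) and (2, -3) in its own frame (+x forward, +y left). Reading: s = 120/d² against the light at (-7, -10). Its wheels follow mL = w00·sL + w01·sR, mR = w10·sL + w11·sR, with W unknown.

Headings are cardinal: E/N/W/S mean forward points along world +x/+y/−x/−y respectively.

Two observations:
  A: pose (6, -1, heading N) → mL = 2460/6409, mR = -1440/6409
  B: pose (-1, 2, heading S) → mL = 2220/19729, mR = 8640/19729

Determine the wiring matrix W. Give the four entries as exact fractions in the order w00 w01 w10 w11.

obs A: pose=(6,-1,N) → sL=120/221, sR=120/377, mL=2460/6409, mR=-1440/6409
obs B: pose=(-1,2,S) → sL=120/181, sR=120/109, mL=2220/19729, mR=8640/19729
sensor matrix S = [[120/221, 120/377], [120/181, 120/109]]; det S = 48902400/126443161
solve [mL_A; mL_B] = S·[w00; w01] and [mR_A; mR_B] = S·[w10; w11]:
  w00 = 1, w01 = -1/2, w10 = -1, w11 = 1

1 -1/2 -1 1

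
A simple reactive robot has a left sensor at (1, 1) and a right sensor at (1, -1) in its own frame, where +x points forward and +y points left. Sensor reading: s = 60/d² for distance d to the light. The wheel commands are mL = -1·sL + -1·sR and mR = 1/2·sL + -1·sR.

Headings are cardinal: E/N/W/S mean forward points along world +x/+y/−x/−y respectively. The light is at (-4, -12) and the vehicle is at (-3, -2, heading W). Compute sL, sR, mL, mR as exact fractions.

left sensor world pos  = (-4, -3); dL² = 81
right sensor world pos = (-4, -1); dR² = 121
sL = 60/81 = 20/27
sR = 60/121 = 60/121
mL = -1·sL + -1·sR = -4040/3267
mR = 1/2·sL + -1·sR = -410/3267

20/27 60/121 -4040/3267 -410/3267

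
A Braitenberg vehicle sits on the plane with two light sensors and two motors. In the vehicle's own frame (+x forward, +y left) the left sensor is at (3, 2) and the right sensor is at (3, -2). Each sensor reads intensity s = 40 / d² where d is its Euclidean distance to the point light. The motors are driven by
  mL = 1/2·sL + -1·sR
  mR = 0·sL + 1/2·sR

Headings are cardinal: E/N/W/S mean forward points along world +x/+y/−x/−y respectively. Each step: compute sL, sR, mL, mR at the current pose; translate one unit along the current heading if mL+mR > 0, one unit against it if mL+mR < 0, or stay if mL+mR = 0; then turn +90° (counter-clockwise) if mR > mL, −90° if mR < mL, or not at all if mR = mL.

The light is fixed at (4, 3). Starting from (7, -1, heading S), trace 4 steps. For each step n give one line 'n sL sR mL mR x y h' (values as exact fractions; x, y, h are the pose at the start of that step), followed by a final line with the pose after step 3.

n=0: pose=(7,-1,S); sL=20/37, sR=4/5; mL=-98/185, mR=2/5; mL+mR=-24/185 → advance -1; mR−mL=172/185 → turn +1·90°
n=1: pose=(7,0,E); sL=40/37, sR=40/61; mL=-260/2257, mR=20/61; mL+mR=480/2257 → advance +1; mR−mL=1000/2257 → turn +1·90°
n=2: pose=(8,0,N); sL=10, sR=10/9; mL=35/9, mR=5/9; mL+mR=40/9 → advance +1; mR−mL=-10/3 → turn -1·90°
n=3: pose=(8,1,E); sL=40/49, sR=8/13; mL=-132/637, mR=4/13; mL+mR=64/637 → advance +1; mR−mL=328/637 → turn +1·90°

0 20/37 4/5 -98/185 2/5 7 -1 S
1 40/37 40/61 -260/2257 20/61 7 0 E
2 10 10/9 35/9 5/9 8 0 N
3 40/49 8/13 -132/637 4/13 8 1 E
final 9 1 N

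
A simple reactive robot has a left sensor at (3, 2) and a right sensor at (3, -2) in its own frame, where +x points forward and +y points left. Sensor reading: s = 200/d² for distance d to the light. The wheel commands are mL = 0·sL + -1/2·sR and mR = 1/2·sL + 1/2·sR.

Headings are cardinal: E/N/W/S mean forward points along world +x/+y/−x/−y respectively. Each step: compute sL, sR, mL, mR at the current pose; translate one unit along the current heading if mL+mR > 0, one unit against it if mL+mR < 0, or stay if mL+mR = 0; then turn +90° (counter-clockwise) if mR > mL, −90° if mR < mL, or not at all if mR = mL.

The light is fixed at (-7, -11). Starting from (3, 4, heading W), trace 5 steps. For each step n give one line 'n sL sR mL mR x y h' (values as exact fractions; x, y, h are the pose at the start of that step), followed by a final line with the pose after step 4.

n=0: pose=(3,4,W); sL=100/109, sR=100/169; mL=-50/169, mR=13900/18421; mL+mR=50/109 → advance +1; mR−mL=19350/18421 → turn +1·90°
n=1: pose=(2,4,S); sL=40/53, sR=200/193; mL=-100/193, mR=9160/10229; mL+mR=20/53 → advance +1; mR−mL=14460/10229 → turn +1·90°
n=2: pose=(2,3,E); sL=1/2, sR=25/36; mL=-25/72, mR=43/72; mL+mR=1/4 → advance +1; mR−mL=17/18 → turn +1·90°
n=3: pose=(3,3,N); sL=200/353, sR=200/433; mL=-100/433, mR=78600/152849; mL+mR=100/353 → advance +1; mR−mL=113900/152849 → turn +1·90°
n=4: pose=(3,4,W); sL=100/109, sR=100/169; mL=-50/169, mR=13900/18421; mL+mR=50/109 → advance +1; mR−mL=19350/18421 → turn +1·90°

0 100/109 100/169 -50/169 13900/18421 3 4 W
1 40/53 200/193 -100/193 9160/10229 2 4 S
2 1/2 25/36 -25/72 43/72 2 3 E
3 200/353 200/433 -100/433 78600/152849 3 3 N
4 100/109 100/169 -50/169 13900/18421 3 4 W
final 2 4 S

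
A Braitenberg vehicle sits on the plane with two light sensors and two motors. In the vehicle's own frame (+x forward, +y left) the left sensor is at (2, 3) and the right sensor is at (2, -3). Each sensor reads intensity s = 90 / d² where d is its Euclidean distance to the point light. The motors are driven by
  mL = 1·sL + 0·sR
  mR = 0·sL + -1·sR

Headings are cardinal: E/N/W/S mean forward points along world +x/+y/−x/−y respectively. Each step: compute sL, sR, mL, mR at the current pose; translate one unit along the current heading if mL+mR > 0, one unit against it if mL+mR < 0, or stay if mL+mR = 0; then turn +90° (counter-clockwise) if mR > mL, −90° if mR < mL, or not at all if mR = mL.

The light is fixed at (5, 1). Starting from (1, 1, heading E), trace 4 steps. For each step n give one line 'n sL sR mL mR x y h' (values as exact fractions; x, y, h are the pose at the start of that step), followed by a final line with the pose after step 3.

0 90/13 90/13 90/13 -90/13 1 1 E
1 18 90/53 18 -90/53 1 1 S
2 45/26 9/4 45/26 -9/4 1 0 W
3 90/37 90 90/37 -90 2 0 N
final 2 -1 E

n=0: pose=(1,1,E); sL=90/13, sR=90/13; mL=90/13, mR=-90/13; mL+mR=0 → advance +0; mR−mL=-180/13 → turn -1·90°
n=1: pose=(1,1,S); sL=18, sR=90/53; mL=18, mR=-90/53; mL+mR=864/53 → advance +1; mR−mL=-1044/53 → turn -1·90°
n=2: pose=(1,0,W); sL=45/26, sR=9/4; mL=45/26, mR=-9/4; mL+mR=-27/52 → advance -1; mR−mL=-207/52 → turn -1·90°
n=3: pose=(2,0,N); sL=90/37, sR=90; mL=90/37, mR=-90; mL+mR=-3240/37 → advance -1; mR−mL=-3420/37 → turn -1·90°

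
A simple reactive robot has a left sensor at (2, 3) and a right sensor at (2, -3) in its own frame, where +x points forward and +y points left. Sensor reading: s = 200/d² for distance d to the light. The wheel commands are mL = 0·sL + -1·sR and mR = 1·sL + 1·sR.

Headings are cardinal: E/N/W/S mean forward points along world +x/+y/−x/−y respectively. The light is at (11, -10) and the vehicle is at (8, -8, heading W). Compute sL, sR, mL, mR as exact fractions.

100/13 4 -4 152/13

left sensor world pos  = (6, -11); dL² = 26
right sensor world pos = (6, -5); dR² = 50
sL = 200/26 = 100/13
sR = 200/50 = 4
mL = 0·sL + -1·sR = -4
mR = 1·sL + 1·sR = 152/13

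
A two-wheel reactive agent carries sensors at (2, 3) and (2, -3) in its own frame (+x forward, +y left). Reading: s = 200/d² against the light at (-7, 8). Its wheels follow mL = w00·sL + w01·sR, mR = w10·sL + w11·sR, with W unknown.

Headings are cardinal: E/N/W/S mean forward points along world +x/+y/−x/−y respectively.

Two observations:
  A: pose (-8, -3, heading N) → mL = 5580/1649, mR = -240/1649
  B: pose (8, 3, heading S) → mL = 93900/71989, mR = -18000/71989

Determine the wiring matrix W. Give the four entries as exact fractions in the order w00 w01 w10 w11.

1/2 1 1/2 -1/2

obs A: pose=(-8,-3,N) → sL=200/97, sR=40/17, mL=5580/1649, mR=-240/1649
obs B: pose=(8,3,S) → sL=200/373, sR=200/193, mL=93900/71989, mR=-18000/71989
sensor matrix S = [[200/97, 40/17], [200/373, 200/193]]; det S = 103872000/118709861
solve [mL_A; mL_B] = S·[w00; w01] and [mR_A; mR_B] = S·[w10; w11]:
  w00 = 1/2, w01 = 1, w10 = 1/2, w11 = -1/2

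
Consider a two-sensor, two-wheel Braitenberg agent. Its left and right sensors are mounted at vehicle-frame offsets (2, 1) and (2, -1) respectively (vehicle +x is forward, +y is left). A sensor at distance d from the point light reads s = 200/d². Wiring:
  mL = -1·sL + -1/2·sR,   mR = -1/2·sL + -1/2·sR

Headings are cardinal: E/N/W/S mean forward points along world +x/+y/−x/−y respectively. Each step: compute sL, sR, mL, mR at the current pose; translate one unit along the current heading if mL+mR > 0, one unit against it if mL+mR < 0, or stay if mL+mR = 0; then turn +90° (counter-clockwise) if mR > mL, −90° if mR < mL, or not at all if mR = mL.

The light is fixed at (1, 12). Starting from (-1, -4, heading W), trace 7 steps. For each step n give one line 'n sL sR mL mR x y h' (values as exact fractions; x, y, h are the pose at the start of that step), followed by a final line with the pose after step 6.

n=0: pose=(-1,-4,W); sL=40/61, sR=200/241; mL=-15740/14701, mR=-10920/14701; mL+mR=-26660/14701 → advance -1; mR−mL=20/61 → turn +1·90°
n=1: pose=(0,-4,S); sL=50/81, sR=25/41; mL=-6125/6642, mR=-4075/6642; mL+mR=-1700/1107 → advance -1; mR−mL=25/81 → turn +1·90°
n=2: pose=(0,-3,E); sL=200/197, sR=200/257; mL=-71100/50629, mR=-45400/50629; mL+mR=-116500/50629 → advance -1; mR−mL=100/197 → turn +1·90°
n=3: pose=(-1,-3,N); sL=100/89, sR=20/17; mL=-2590/1513, mR=-1740/1513; mL+mR=-4330/1513 → advance -1; mR−mL=50/89 → turn +1·90°
n=4: pose=(-1,-4,W); sL=40/61, sR=200/241; mL=-15740/14701, mR=-10920/14701; mL+mR=-26660/14701 → advance -1; mR−mL=20/61 → turn +1·90°
n=5: pose=(0,-4,S); sL=50/81, sR=25/41; mL=-6125/6642, mR=-4075/6642; mL+mR=-1700/1107 → advance -1; mR−mL=25/81 → turn +1·90°
n=6: pose=(0,-3,E); sL=200/197, sR=200/257; mL=-71100/50629, mR=-45400/50629; mL+mR=-116500/50629 → advance -1; mR−mL=100/197 → turn +1·90°

0 40/61 200/241 -15740/14701 -10920/14701 -1 -4 W
1 50/81 25/41 -6125/6642 -4075/6642 0 -4 S
2 200/197 200/257 -71100/50629 -45400/50629 0 -3 E
3 100/89 20/17 -2590/1513 -1740/1513 -1 -3 N
4 40/61 200/241 -15740/14701 -10920/14701 -1 -4 W
5 50/81 25/41 -6125/6642 -4075/6642 0 -4 S
6 200/197 200/257 -71100/50629 -45400/50629 0 -3 E
final -1 -3 N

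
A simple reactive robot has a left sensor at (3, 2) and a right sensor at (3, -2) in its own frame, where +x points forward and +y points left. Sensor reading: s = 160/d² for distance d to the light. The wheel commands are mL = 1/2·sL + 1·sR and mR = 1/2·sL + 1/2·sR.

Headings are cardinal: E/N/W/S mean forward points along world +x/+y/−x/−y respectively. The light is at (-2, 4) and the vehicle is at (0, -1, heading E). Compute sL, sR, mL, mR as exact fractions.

80/17 80/37 2840/629 2160/629

left sensor world pos  = (3, 1); dL² = 34
right sensor world pos = (3, -3); dR² = 74
sL = 160/34 = 80/17
sR = 160/74 = 80/37
mL = 1/2·sL + 1·sR = 2840/629
mR = 1/2·sL + 1/2·sR = 2160/629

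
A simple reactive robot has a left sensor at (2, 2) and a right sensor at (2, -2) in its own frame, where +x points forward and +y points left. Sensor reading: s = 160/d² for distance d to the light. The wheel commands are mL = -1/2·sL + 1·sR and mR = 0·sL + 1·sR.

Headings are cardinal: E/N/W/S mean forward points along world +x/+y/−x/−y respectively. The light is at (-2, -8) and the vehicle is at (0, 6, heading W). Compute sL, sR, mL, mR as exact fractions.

left sensor world pos  = (-2, 4); dL² = 144
right sensor world pos = (-2, 8); dR² = 256
sL = 160/144 = 10/9
sR = 160/256 = 5/8
mL = -1/2·sL + 1·sR = 5/72
mR = 0·sL + 1·sR = 5/8

10/9 5/8 5/72 5/8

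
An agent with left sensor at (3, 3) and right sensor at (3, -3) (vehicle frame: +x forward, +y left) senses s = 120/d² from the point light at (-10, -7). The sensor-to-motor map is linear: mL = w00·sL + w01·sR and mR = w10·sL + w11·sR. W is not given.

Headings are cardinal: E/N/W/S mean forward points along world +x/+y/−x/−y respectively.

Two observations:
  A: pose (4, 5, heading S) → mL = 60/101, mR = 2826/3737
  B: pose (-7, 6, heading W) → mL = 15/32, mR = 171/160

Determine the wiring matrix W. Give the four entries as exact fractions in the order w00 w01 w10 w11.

0 1 1/2 1

obs A: pose=(4,5,S) → sL=12/37, sR=60/101, mL=60/101, mR=2826/3737
obs B: pose=(-7,6,W) → sL=6/5, sR=15/32, mL=15/32, mR=171/160
sensor matrix S = [[12/37, 60/101], [6/5, 15/32]]; det S = -16767/29896
solve [mL_A; mL_B] = S·[w00; w01] and [mR_A; mR_B] = S·[w10; w11]:
  w00 = 0, w01 = 1, w10 = 1/2, w11 = 1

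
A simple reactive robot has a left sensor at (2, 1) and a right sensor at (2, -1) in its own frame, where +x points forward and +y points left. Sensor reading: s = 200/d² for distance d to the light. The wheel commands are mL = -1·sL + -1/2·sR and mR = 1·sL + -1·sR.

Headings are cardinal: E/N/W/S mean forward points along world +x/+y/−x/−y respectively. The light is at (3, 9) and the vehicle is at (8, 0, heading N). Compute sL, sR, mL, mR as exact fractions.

left sensor world pos  = (7, 2); dL² = 65
right sensor world pos = (9, 2); dR² = 85
sL = 200/65 = 40/13
sR = 200/85 = 40/17
mL = -1·sL + -1/2·sR = -940/221
mR = 1·sL + -1·sR = 160/221

40/13 40/17 -940/221 160/221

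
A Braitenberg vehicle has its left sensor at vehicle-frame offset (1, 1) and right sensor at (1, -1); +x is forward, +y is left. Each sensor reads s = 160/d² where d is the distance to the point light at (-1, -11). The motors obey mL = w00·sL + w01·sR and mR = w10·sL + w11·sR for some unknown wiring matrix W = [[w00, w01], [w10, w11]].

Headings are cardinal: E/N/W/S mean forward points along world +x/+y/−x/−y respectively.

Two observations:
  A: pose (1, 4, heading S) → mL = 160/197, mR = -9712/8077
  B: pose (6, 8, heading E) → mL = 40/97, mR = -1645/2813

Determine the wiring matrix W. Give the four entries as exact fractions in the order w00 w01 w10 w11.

0 1 -1/2 -1

obs A: pose=(1,4,S) → sL=32/41, sR=160/197, mL=160/197, mR=-9712/8077
obs B: pose=(6,8,E) → sL=10/29, sR=40/97, mL=40/97, mR=-1645/2813
sensor matrix S = [[32/41, 160/197], [10/29, 40/97]]; det S = 949440/22720601
solve [mL_A; mL_B] = S·[w00; w01] and [mR_A; mR_B] = S·[w10; w11]:
  w00 = 0, w01 = 1, w10 = -1/2, w11 = -1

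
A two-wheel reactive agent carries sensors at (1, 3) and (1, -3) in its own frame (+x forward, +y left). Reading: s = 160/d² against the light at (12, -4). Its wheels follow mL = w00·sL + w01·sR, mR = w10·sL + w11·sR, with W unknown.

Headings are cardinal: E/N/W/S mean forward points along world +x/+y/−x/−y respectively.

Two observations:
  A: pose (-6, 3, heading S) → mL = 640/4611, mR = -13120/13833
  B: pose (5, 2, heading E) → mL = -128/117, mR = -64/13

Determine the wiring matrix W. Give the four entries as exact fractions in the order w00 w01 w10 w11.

obs A: pose=(-6,3,S) → sL=160/261, sR=160/477, mL=640/4611, mR=-13120/13833
obs B: pose=(5,2,E) → sL=160/117, sR=32/9, mL=-128/117, mR=-64/13
sensor matrix S = [[160/261, 160/477], [160/117, 32/9]]; det S = 2785280/1618461
solve [mL_A; mL_B] = S·[w00; w01] and [mR_A; mR_B] = S·[w10; w11]:
  w00 = 1/2, w01 = -1/2, w10 = -1, w11 = -1

1/2 -1/2 -1 -1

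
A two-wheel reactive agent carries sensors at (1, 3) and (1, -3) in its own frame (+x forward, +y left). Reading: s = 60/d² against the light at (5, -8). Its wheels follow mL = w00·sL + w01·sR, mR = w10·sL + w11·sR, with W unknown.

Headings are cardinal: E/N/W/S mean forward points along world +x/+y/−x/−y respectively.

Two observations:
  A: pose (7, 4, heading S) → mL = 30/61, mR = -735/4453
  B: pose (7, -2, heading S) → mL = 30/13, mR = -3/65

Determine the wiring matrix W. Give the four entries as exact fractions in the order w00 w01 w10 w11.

obs A: pose=(7,4,S) → sL=30/73, sR=30/61, mL=30/61, mR=-735/4453
obs B: pose=(7,-2,S) → sL=6/5, sR=30/13, mL=30/13, mR=-3/65
sensor matrix S = [[30/73, 30/61], [6/5, 30/13]]; det S = 20736/57889
solve [mL_A; mL_B] = S·[w00; w01] and [mR_A; mR_B] = S·[w10; w11]:
  w00 = 0, w01 = 1, w10 = -1, w11 = 1/2

0 1 -1 1/2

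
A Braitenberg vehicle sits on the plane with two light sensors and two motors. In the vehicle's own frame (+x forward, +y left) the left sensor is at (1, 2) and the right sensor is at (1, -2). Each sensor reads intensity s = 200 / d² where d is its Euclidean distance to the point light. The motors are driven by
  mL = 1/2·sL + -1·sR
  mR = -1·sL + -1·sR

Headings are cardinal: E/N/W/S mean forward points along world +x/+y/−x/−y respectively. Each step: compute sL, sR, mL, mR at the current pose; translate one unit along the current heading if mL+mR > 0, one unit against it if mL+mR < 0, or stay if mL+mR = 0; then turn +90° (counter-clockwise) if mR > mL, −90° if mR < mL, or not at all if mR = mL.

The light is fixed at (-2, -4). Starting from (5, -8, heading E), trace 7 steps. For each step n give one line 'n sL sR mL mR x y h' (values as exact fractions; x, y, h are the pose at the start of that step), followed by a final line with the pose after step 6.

n=0: pose=(5,-8,E); sL=50/17, sR=2; mL=-9/17, mR=-84/17; mL+mR=-93/17 → advance -1; mR−mL=-75/17 → turn -1·90°
n=1: pose=(4,-8,S); sL=200/89, sR=200/41; mL=-13700/3649, mR=-26000/3649; mL+mR=-39700/3649 → advance -1; mR−mL=-300/89 → turn -1·90°
n=2: pose=(4,-7,W); sL=4, sR=100/13; mL=-74/13, mR=-152/13; mL+mR=-226/13 → advance -1; mR−mL=-6 → turn -1·90°
n=3: pose=(5,-7,N); sL=200/29, sR=40/17; mL=540/493, mR=-4560/493; mL+mR=-4020/493 → advance -1; mR−mL=-300/29 → turn -1·90°
n=4: pose=(5,-8,E); sL=50/17, sR=2; mL=-9/17, mR=-84/17; mL+mR=-93/17 → advance -1; mR−mL=-75/17 → turn -1·90°
n=5: pose=(4,-8,S); sL=200/89, sR=200/41; mL=-13700/3649, mR=-26000/3649; mL+mR=-39700/3649 → advance -1; mR−mL=-300/89 → turn -1·90°
n=6: pose=(4,-7,W); sL=4, sR=100/13; mL=-74/13, mR=-152/13; mL+mR=-226/13 → advance -1; mR−mL=-6 → turn -1·90°

0 50/17 2 -9/17 -84/17 5 -8 E
1 200/89 200/41 -13700/3649 -26000/3649 4 -8 S
2 4 100/13 -74/13 -152/13 4 -7 W
3 200/29 40/17 540/493 -4560/493 5 -7 N
4 50/17 2 -9/17 -84/17 5 -8 E
5 200/89 200/41 -13700/3649 -26000/3649 4 -8 S
6 4 100/13 -74/13 -152/13 4 -7 W
final 5 -7 N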